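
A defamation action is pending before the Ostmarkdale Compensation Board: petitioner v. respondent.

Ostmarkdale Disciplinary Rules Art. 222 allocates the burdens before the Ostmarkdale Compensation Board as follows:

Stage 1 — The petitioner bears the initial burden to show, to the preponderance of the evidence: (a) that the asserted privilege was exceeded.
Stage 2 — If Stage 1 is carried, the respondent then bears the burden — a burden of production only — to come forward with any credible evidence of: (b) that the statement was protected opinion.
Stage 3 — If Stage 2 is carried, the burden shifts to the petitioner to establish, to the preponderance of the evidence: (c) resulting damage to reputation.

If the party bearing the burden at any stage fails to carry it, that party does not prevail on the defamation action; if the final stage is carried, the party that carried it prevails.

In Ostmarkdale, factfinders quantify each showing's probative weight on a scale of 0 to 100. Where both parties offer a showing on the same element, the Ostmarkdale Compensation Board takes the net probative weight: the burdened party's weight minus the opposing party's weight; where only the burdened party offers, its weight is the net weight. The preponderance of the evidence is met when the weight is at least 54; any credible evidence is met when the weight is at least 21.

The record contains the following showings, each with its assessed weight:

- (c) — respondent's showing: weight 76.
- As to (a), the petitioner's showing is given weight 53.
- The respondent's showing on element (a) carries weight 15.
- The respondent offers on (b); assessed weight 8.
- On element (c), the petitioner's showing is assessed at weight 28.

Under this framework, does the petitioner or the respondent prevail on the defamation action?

Stage 1 — burden on petitioner; standard: the preponderance of the evidence (weight is at least 54).
    (a): 53 − 15 = 38 < 54 [not met]
  Not every element is met, so the petitioner fails to carry Stage 1.
So the respondent prevails.

respondent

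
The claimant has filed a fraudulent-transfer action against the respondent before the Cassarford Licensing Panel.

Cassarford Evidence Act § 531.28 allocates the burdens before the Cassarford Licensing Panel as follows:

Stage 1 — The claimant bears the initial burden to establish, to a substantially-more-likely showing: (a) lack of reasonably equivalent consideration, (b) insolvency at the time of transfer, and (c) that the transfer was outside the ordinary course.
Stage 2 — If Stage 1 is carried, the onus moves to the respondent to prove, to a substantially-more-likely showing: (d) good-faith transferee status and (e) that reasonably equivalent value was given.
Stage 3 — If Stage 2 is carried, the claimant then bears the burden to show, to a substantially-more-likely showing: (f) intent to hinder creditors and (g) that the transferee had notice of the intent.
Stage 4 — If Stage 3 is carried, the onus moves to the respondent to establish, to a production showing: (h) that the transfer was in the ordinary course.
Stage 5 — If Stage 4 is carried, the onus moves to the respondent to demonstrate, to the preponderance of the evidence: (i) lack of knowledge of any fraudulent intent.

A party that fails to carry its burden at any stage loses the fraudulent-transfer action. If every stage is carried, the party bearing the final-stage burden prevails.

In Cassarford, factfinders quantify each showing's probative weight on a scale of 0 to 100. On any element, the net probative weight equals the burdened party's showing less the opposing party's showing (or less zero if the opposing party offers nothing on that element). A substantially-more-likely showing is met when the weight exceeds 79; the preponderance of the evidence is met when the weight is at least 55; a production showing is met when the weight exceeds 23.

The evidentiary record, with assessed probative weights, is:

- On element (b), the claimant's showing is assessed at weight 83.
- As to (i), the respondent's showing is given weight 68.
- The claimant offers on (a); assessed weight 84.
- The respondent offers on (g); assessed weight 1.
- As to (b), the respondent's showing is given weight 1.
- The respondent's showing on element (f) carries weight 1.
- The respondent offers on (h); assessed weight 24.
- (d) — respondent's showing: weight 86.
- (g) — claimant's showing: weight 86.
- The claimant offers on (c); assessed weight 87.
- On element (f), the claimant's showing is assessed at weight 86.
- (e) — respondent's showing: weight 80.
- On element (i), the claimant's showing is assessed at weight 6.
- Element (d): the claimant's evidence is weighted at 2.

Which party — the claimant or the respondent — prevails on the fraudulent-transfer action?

At Stage 1 the claimant must meet a substantially-more-likely showing (weight exceeds 79): on (a) the weight is 84, > 79, so (a) meets the standard; on (b) the weight is 83 less the opposing 1 gives net 82, > 79, so (b) meets the standard; on (c) the weight is 87, > 79, so (c) meets the standard.
  The claimant carries Stage 1; the respondent now bears the burden.
At Stage 2 the respondent must meet a substantially-more-likely showing (weight exceeds 79): on (d) the weight is 86 less the opposing 2 gives net 84, which does exceed 79, so (d) meets the standard; on (e) the weight is 80, which does exceed 79, so (e) meets the standard.
  The respondent carries Stage 2; the claimant now bears the burden.
At Stage 3 the claimant must meet a substantially-more-likely showing (weight exceeds 79): on (f) the weight is 86 less the opposing 1 gives net 85, which does exceed 79, so (f) meets the standard; on (g) the weight is 86 less the opposing 1 gives net 85, > 79, so (g) meets the standard.
  All elements met. The burden passes to the respondent.
At Stage 4 the respondent must meet a production showing (weight exceeds 23): on (h) the weight is 24, which does exceed 23, so (h) meets the standard.
  Stage 4 is satisfied; the respondent continues to bear the burden.
At Stage 5 the respondent must meet the preponderance of the evidence (weight is at least 55): on (i) the weight is 68 less the opposing 6 gives net 62, which does reach 55, so (i) meets the standard.
  All elements met at the final stage.
With every stage satisfied, the respondent prevails.

respondent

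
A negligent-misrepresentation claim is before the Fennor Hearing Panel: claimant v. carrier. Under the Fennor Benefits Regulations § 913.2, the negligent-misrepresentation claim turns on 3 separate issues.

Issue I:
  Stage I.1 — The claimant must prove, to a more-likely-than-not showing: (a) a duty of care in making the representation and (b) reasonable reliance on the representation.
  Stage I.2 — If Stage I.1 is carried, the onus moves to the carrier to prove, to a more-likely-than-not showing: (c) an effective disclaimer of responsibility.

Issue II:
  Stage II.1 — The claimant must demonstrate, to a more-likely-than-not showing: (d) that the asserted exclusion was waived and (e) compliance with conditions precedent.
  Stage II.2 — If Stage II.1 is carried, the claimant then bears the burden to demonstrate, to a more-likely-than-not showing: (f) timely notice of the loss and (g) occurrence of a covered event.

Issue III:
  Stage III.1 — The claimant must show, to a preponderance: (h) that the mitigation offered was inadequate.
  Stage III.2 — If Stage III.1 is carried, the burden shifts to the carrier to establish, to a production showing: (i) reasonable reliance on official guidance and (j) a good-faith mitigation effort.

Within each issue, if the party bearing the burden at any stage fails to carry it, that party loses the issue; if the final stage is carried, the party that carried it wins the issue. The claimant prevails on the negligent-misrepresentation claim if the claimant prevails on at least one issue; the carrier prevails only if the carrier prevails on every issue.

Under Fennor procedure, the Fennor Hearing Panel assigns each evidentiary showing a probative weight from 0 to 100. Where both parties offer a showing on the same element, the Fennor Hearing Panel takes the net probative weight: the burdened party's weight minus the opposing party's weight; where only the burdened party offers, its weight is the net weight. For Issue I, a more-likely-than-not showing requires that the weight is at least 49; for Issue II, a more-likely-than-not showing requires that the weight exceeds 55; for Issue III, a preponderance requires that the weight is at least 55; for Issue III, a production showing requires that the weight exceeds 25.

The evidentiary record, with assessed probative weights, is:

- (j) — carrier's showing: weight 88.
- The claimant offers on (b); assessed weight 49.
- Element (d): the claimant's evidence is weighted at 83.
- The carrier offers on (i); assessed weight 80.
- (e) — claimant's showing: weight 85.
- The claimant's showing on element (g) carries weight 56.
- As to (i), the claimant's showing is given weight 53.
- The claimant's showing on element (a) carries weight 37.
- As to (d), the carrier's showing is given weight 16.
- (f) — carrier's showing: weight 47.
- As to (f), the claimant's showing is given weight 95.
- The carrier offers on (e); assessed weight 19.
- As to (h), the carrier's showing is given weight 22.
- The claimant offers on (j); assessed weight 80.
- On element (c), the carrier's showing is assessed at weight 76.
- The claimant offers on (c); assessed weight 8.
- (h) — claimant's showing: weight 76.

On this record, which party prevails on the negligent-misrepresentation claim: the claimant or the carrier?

carrier

— Issue I —
Stage I.1 — burden on claimant; standard: a more-likely-than-not showing (weight is at least 49).
    (a): 37 < 49 [not met]
    (b): 49 ≥ 49 [met]
  Stage I.1 not carried; the claimant fails its burden.
The analysis ends at Stage I.1; the carrier prevails on this issue.
— Issue II —
At Stage II.1 the claimant must meet a more-likely-than-not showing (weight exceeds 55): on (d) the weight is 83 less the opposing 16 gives net 67, > 55, so (d) meets the standard; on (e) the weight is 85 less the opposing 19 gives net 66, > 55, so (e) meets the standard.
  All elements met. The claimant retains the burden for Stage II.2.
At Stage II.2 the claimant must meet a more-likely-than-not showing (weight exceeds 55): on (f) the weight is 95 less the opposing 47 gives net 48, ≤ 55, so (f) does not meet the standard; on (g) the weight is 56, > 55, so (g) meets the standard.
  Not every element is met, so the claimant fails to carry Stage II.2.
The analysis ends at Stage II.2; the carrier prevails on this issue.
— Issue III —
Stage III.1 (claimant, a preponderance, weight is at least 55): (h) net 76−22=54 < 55 — fails.
  Not every element is met, so the claimant fails to carry Stage III.1.
So the carrier prevails on this issue.
Per-issue: Issue I → carrier; Issue II → carrier; Issue III → carrier. The claimant must prevail on at least one issue; overall, the carrier prevails.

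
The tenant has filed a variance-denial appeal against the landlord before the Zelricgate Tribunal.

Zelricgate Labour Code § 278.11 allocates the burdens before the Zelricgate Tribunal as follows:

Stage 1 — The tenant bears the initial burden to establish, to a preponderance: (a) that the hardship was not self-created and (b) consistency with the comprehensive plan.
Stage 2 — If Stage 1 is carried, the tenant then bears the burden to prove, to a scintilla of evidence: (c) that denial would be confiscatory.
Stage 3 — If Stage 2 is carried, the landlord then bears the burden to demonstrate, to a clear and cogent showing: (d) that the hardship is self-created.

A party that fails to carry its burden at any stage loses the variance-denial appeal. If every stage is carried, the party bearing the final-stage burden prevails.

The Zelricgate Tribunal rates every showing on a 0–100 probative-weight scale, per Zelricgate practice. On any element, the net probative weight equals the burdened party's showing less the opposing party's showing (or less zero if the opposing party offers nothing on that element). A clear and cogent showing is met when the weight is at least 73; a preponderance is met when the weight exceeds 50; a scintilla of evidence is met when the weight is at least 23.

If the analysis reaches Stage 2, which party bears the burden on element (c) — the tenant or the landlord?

tenant

Stage 2's rule assigns the burden to the tenant (to a scintilla of evidence).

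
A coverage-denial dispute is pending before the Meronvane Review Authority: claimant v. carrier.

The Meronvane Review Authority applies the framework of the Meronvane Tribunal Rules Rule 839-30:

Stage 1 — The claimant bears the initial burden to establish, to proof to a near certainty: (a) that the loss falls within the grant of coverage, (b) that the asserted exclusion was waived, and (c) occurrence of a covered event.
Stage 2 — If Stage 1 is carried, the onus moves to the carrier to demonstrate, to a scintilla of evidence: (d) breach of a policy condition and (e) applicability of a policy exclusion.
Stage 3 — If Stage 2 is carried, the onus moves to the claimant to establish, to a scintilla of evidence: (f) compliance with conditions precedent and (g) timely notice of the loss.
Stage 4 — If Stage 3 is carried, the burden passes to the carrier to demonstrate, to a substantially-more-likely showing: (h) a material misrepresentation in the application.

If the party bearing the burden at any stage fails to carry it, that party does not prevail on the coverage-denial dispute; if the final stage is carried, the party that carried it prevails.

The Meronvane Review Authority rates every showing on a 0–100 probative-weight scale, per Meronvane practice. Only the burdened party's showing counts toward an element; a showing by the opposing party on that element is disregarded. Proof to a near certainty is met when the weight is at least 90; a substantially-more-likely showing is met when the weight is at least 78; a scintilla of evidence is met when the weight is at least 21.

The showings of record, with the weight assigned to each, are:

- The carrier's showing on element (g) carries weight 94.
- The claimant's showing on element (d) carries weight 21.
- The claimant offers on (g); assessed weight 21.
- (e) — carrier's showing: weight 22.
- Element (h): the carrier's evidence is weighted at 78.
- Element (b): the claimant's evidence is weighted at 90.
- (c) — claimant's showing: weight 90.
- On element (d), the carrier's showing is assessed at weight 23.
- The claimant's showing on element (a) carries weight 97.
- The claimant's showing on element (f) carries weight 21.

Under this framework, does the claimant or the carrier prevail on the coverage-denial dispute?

Stage 1 — burden on claimant; standard: proof to a near certainty (weight is at least 90).
    (a): 97 ≥ 90 [met]
    (b): 90 ≥ 90 [met]
    (c): 90 ≥ 90 [met]
  Stage 1 carried; the burden shifts to the carrier.
Stage 2 — burden on carrier; standard: a scintilla of evidence (weight is at least 21).
    (d): 23 (claimant's 21 disregarded) ≥ 21 [met]
    (e): 22 ≥ 21 [met]
  All elements met. The burden passes to the claimant.
Stage 3 — burden on claimant; standard: a scintilla of evidence (weight is at least 21).
    (f): 21 ≥ 21 [met]
    (g): 21 (carrier's 94 disregarded) ≥ 21 [met]
  The claimant carries Stage 3; the carrier now bears the burden.
Stage 4 — burden on carrier; standard: a substantially-more-likely showing (weight is at least 78).
    (h): 78 ≥ 78 [met]
  All elements met at the final stage.
Every stage carried; the carrier prevails.

carrier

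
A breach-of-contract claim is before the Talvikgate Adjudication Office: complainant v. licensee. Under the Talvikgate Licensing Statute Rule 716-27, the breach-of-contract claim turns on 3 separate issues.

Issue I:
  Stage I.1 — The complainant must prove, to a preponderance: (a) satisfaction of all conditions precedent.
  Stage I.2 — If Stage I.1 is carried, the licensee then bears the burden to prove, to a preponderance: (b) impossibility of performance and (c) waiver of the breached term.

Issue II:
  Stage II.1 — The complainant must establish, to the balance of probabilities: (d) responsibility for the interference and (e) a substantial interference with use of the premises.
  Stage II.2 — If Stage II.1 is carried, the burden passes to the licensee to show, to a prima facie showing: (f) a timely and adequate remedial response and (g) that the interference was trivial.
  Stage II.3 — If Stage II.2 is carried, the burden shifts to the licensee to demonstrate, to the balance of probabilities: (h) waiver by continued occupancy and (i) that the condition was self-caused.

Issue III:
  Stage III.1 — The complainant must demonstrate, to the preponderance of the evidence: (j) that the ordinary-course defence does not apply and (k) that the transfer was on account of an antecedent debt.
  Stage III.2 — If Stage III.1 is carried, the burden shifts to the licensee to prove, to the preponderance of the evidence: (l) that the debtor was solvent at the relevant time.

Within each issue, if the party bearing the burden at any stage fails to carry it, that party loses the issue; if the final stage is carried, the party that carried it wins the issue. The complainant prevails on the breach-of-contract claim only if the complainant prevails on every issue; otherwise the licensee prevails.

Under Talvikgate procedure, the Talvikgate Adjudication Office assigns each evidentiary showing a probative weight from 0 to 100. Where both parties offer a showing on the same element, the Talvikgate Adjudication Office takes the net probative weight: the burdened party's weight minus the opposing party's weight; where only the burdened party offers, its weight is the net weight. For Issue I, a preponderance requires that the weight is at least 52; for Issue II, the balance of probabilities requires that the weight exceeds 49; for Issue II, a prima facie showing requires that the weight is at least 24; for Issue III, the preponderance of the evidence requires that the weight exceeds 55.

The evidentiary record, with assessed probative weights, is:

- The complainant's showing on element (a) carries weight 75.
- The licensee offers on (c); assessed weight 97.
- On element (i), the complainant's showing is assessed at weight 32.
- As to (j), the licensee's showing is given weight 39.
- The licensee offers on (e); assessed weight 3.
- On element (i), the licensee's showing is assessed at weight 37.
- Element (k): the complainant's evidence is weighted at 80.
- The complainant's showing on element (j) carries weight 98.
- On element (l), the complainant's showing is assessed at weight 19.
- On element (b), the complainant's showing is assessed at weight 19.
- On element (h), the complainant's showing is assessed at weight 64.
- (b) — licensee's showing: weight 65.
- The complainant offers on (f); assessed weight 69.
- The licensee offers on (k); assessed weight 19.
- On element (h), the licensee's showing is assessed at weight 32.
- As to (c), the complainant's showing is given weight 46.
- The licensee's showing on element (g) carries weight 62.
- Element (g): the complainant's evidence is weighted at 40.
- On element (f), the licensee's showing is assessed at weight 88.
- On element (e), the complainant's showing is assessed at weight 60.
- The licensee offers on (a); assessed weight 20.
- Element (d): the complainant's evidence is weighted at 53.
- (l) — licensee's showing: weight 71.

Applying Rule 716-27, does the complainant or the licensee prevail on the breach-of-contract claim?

complainant

— Issue I —
At Stage I.1 the complainant must meet a preponderance (weight is at least 52): on (a) the weight is 75 less the opposing 20 gives net 55, which does reach 52, so (a) meets the standard.
  The complainant carries Stage I.1; the licensee now bears the burden.
At Stage I.2 the licensee must meet a preponderance (weight is at least 52): on (b) the weight is 65 less the opposing 19 gives net 46, < 52, so (b) does not meet the standard; on (c) the weight is 97 less the opposing 46 gives net 51, < 52, so (c) does not meet the standard.
  Stage I.2 not carried; the licensee fails its burden.
So the complainant prevails on this issue.
— Issue II —
At Stage II.1 the complainant must meet the balance of probabilities (weight exceeds 49): on (d) the weight is 53, which does exceed 49, so (d) meets the standard; on (e) the weight is 60 less the opposing 3 gives net 57, > 49, so (e) meets the standard.
  Stage II.1 is satisfied; the onus moves to the licensee.
At Stage II.2 the licensee must meet a prima facie showing (weight is at least 24): on (f) the weight is 88 less the opposing 69 gives net 19, < 24, so (f) does not meet the standard; on (g) the weight is 62 less the opposing 40 gives net 22, which does not reach 24, so (g) does not meet the standard.
  The licensee does not carry Stage II.2.
So the complainant prevails on this issue.
— Issue III —
At Stage III.1 the complainant must meet the preponderance of the evidence (weight exceeds 55): on (j) the weight is 98 less the opposing 39 gives net 59, which does exceed 55, so (j) meets the standard; on (k) the weight is 80 less the opposing 19 gives net 61, > 55, so (k) meets the standard.
  Stage III.1 is satisfied; the onus moves to the licensee.
At Stage III.2 the licensee must meet the preponderance of the evidence (weight exceeds 55): on (l) the weight is 71 less the opposing 19 gives net 52, ≤ 55, so (l) does not meet the standard.
  The licensee does not carry Stage III.2.
So the complainant prevails on this issue.
Per-issue: Issue I → complainant; Issue II → complainant; Issue III → complainant. The complainant must prevail on every issue; overall, the complainant prevails.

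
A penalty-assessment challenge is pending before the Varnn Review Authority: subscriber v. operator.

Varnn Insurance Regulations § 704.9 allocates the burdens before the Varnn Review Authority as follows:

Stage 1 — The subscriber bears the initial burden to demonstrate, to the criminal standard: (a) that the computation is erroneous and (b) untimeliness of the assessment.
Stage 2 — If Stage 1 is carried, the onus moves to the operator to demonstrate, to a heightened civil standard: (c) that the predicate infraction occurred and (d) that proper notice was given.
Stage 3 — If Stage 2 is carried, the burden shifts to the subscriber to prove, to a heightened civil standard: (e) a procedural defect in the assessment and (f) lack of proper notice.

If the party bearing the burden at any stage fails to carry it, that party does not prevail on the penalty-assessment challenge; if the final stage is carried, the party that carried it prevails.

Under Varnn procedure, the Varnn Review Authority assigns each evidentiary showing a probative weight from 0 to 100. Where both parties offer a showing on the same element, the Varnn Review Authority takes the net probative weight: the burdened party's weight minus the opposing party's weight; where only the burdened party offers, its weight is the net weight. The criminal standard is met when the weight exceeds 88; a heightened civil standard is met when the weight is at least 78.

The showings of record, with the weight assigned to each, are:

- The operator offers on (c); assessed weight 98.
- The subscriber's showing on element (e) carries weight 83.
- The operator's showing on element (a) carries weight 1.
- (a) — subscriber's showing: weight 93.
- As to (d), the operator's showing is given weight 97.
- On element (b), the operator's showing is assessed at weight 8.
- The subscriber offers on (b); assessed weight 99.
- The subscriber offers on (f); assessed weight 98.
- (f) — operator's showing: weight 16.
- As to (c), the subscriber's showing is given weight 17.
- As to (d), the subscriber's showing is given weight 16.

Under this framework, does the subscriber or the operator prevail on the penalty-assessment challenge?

subscriber

Stage 1 (subscriber, the criminal standard, weight exceeds 88): (a) net 93−1=92 > 88 — meets; (b) net 99−8=91 > 88 — meets.
  Stage 1 is satisfied; the onus moves to the operator.
Stage 2 (operator, a heightened civil standard, weight is at least 78): (c) net 98−17=81 ≥ 78 — meets; (d) net 97−16=81 ≥ 78 — meets.
  Stage 2 carried; the burden shifts to the subscriber.
Stage 3 (subscriber, a heightened civil standard, weight is at least 78): (e) 83 ≥ 78 — meets; (f) net 98−16=82 ≥ 78 — meets.
  Stage 3 carried; the final stage is satisfied.
All stages carried — the subscriber prevails.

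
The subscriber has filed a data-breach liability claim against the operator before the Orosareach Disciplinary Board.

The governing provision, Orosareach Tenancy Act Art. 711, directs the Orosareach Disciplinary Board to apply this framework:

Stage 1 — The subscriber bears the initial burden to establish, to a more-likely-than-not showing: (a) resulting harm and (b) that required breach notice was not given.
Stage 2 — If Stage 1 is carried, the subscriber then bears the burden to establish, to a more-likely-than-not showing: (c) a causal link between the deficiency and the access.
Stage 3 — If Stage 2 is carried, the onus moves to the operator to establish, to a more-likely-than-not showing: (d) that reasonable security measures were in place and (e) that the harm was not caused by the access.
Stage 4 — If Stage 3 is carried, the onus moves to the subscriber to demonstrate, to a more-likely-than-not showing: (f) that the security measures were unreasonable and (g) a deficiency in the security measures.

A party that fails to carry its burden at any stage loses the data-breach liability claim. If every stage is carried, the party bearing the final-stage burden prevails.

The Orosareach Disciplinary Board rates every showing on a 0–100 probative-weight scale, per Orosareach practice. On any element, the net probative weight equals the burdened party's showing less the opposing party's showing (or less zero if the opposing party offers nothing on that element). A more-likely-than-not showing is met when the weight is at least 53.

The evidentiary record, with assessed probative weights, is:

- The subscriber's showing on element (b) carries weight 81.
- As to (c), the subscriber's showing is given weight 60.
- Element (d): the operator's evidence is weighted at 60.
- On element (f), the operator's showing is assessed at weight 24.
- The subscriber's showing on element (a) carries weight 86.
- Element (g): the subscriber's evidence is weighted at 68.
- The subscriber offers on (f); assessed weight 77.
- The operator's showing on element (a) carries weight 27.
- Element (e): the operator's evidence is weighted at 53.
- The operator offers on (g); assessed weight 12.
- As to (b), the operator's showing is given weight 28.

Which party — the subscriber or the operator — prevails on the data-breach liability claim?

Stage 1 — burden on subscriber; standard: a more-likely-than-not showing (weight is at least 53).
    (a): 86 − 27 = 59 ≥ 53 [met]
    (b): 81 − 28 = 53 ≥ 53 [met]
  All elements met. The subscriber retains the burden for Stage 2.
Stage 2 — burden on subscriber; standard: a more-likely-than-not showing (weight is at least 53).
    (c): 60 ≥ 53 [met]
  Stage 2 carried; the burden shifts to the operator.
Stage 3 — burden on operator; standard: a more-likely-than-not showing (weight is at least 53).
    (d): 60 ≥ 53 [met]
    (e): 53 ≥ 53 [met]
  The operator carries Stage 3; the subscriber now bears the burden.
Stage 4 — burden on subscriber; standard: a more-likely-than-not showing (weight is at least 53).
    (f): 77 − 24 = 53 ≥ 53 [met]
    (g): 68 − 12 = 56 ≥ 53 [met]
  The subscriber carries the last stage.
With every stage satisfied, the subscriber prevails.

subscriber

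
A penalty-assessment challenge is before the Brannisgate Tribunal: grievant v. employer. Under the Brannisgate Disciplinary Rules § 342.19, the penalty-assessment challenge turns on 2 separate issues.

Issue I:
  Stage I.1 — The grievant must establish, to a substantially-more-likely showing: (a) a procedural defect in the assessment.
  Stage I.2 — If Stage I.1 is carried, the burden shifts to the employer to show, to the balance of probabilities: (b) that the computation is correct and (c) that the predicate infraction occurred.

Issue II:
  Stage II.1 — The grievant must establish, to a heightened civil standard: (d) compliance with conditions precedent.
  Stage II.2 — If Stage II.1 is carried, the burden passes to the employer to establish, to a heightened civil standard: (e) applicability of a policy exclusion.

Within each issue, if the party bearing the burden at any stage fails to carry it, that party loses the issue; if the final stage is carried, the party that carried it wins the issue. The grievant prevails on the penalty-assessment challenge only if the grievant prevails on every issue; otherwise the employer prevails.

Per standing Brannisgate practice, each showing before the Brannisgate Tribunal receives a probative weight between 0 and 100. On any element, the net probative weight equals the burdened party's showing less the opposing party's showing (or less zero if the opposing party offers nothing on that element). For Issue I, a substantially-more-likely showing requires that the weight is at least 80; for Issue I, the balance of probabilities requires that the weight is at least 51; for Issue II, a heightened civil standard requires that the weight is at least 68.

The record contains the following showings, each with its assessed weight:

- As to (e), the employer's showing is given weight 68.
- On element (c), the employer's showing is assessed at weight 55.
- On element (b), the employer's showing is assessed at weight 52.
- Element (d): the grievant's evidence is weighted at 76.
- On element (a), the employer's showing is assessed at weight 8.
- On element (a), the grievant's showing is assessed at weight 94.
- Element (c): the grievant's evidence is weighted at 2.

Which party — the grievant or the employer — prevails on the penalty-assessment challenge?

employer

— Issue I —
At Stage I.1 the grievant must meet a substantially-more-likely showing (weight is at least 80): on (a) the weight is 94 less the opposing 8 gives net 86, ≥ 80, so (a) meets the standard.
  Stage I.1 carried; the burden shifts to the employer.
At Stage I.2 the employer must meet the balance of probabilities (weight is at least 51): on (b) the weight is 52, ≥ 51, so (b) meets the standard; on (c) the weight is 55 less the opposing 2 gives net 53, ≥ 51, so (c) meets the standard.
  Stage I.2 carried; the final stage is satisfied.
Every stage carried; the employer prevails on this issue.
— Issue II —
At Stage II.1 the grievant must meet a heightened civil standard (weight is at least 68): on (d) the weight is 76, ≥ 68, so (d) meets the standard.
  Stage II.1 is satisfied; the onus moves to the employer.
At Stage II.2 the employer must meet a heightened civil standard (weight is at least 68): on (e) the weight is 68, which does reach 68, so (e) meets the standard.
  The employer carries the last stage.
With every stage satisfied, the employer prevails on this issue.
Per-issue: Issue I → employer; Issue II → employer. The grievant must prevail on every issue; overall, the employer prevails.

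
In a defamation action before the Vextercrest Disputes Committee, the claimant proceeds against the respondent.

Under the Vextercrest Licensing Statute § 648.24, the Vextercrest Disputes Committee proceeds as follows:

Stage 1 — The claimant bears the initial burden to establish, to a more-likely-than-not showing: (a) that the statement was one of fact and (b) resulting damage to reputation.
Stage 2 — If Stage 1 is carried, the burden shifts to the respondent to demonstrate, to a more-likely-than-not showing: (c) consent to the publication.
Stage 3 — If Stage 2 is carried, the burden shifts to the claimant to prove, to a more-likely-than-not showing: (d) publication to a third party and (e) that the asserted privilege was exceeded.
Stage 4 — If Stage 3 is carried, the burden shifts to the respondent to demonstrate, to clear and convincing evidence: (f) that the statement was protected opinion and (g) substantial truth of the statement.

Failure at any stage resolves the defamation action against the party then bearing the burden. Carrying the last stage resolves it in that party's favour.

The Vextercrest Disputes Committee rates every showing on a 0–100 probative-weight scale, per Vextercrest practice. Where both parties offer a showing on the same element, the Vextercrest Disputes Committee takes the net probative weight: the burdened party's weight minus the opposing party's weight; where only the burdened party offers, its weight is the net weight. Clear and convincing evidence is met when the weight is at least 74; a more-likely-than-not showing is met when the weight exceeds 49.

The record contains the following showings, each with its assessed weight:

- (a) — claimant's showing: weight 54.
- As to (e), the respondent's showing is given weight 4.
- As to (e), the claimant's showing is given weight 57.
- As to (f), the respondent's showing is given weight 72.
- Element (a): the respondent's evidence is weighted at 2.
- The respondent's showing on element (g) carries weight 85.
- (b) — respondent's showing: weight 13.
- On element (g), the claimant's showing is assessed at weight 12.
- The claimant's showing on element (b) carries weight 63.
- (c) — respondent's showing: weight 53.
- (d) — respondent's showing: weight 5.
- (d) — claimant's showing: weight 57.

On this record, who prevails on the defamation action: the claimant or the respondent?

At Stage 1 the claimant must meet a more-likely-than-not showing (weight exceeds 49): on (a) the weight is 54 less the opposing 2 gives net 52, which does exceed 49, so (a) meets the standard; on (b) the weight is 63 less the opposing 13 gives net 50, > 49, so (b) meets the standard.
  All elements met. The burden passes to the respondent.
At Stage 2 the respondent must meet a more-likely-than-not showing (weight exceeds 49): on (c) the weight is 53, > 49, so (c) meets the standard.
  All elements met. The burden passes to the claimant.
At Stage 3 the claimant must meet a more-likely-than-not showing (weight exceeds 49): on (d) the weight is 57 less the opposing 5 gives net 52, which does exceed 49, so (d) meets the standard; on (e) the weight is 57 less the opposing 4 gives net 53, > 49, so (e) meets the standard.
  Stage 3 carried; the burden shifts to the respondent.
At Stage 4 the respondent must meet clear and convincing evidence (weight is at least 74): on (f) the weight is 72, which does not reach 74, so (f) does not meet the standard; on (g) the weight is 85 less the opposing 12 gives net 73, < 74, so (g) does not meet the standard.
  The respondent does not carry Stage 4.
The claimant prevails.

claimant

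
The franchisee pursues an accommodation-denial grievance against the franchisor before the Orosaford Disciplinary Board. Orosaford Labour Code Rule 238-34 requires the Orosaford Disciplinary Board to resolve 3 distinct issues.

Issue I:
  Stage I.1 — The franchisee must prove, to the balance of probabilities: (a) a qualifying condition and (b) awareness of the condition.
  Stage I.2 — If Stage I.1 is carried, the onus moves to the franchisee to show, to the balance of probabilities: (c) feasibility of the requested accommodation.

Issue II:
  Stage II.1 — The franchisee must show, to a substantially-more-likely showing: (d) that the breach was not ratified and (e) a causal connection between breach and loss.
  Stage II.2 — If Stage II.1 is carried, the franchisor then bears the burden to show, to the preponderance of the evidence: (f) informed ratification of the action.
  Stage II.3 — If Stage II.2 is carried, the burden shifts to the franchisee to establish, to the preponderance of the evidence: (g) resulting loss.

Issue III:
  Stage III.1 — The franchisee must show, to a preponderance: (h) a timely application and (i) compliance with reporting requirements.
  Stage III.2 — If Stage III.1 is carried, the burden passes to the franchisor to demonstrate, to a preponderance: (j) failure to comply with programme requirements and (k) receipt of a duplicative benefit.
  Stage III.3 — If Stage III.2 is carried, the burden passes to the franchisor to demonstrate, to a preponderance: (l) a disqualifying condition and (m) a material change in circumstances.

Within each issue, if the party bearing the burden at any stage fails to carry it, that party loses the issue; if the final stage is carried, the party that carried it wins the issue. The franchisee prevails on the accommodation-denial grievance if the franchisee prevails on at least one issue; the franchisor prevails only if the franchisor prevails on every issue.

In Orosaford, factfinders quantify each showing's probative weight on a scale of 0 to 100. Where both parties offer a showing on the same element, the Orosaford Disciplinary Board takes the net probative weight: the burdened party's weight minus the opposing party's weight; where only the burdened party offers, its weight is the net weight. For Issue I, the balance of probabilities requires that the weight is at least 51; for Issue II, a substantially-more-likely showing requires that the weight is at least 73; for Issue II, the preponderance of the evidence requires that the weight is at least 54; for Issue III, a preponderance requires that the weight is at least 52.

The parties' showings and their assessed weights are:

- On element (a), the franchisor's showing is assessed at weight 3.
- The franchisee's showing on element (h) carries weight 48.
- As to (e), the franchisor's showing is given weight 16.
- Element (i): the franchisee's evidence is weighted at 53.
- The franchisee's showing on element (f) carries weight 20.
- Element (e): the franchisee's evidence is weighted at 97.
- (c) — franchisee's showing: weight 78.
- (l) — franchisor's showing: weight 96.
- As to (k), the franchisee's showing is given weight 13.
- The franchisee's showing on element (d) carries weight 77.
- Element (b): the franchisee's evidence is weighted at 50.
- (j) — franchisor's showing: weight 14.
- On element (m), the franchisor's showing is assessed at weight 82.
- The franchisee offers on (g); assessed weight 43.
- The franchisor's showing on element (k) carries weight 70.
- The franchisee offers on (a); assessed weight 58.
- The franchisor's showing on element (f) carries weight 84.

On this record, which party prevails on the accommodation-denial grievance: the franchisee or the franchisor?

franchisor

— Issue I —
Stage I.1 (franchisee, the balance of probabilities, weight is at least 51): (a) net 58−3=55 ≥ 51 — meets; (b) 50 < 51 — fails.
  The franchisee does not carry Stage I.1.
So the franchisor prevails on this issue.
— Issue II —
At Stage II.1 the franchisee must meet a substantially-more-likely showing (weight is at least 73): on (d) the weight is 77, ≥ 73, so (d) meets the standard; on (e) the weight is 97 less the opposing 16 gives net 81, which does reach 73, so (e) meets the standard.
  Stage II.1 is satisfied; the onus moves to the franchisor.
At Stage II.2 the franchisor must meet the preponderance of the evidence (weight is at least 54): on (f) the weight is 84 less the opposing 20 gives net 64, ≥ 54, so (f) meets the standard.
  All elements met. The burden passes to the franchisee.
At Stage II.3 the franchisee must meet the preponderance of the evidence (weight is at least 54): on (g) the weight is 43, < 54, so (g) does not meet the standard.
  The franchisee does not carry Stage II.3.
The franchisor prevails on this issue.
— Issue III —
Stage III.1 — burden on franchisee; standard: a preponderance (weight is at least 52).
    (h): 48 < 52 [not met]
    (i): 53 ≥ 52 [met]
  Stage III.1 not carried; the franchisee fails its burden.
So the franchisor prevails on this issue.
Per-issue: Issue I → franchisor; Issue II → franchisor; Issue III → franchisor. The franchisee must prevail on at least one issue; overall, the franchisor prevails.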